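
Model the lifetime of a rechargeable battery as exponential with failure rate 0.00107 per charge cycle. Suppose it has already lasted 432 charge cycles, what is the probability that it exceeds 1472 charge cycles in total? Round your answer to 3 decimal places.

By the memoryless property, P(X > 432+1040 | X > 432) = P(X > 1040).
P(X > 1040) = e^(−1.1128) ≈ 0.329.

0.329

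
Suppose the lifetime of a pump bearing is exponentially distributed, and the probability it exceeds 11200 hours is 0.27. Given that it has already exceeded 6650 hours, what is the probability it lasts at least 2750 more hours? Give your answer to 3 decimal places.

From e^(−λ·11200) = 0.27, λ = −ln(0.27)/11200 = 0.000116905.
Memoryless: P(X > 6650+2750 | X > 6650) = P(X > 2750) = e^(−0.000116905·2750) ≈ 0.725.

0.725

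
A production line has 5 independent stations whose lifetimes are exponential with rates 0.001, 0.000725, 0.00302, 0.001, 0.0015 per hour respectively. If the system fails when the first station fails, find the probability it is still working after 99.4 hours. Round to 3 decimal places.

The time to first failure is exponential with rate Σλ = 0.001 + 0.000725 + 0.00302 + 0.001 + 0.0015 = 0.007245.
P(min > 99.4) = e^(−0.007245·99.4) = e^(−0.72015) ≈ 0.487.

0.487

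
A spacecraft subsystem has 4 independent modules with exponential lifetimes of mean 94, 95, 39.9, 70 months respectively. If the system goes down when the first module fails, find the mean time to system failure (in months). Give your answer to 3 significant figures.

The first failure time is exponential with rate Σλ_i = 1/94 + 1/95 + 1/39.9 + 1/70 = 0.060513 per month.
E[min] = 1/Σλ = 1/0.060513 = 16.5254 months.

16.5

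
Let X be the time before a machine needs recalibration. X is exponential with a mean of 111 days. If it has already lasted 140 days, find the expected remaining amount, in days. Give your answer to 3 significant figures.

The rate is λ = 1/111 = 0.00900901 per day.
By memorylessness, the remaining amount past any threshold is again Exp(λ) with mean 1/λ = 111 days.

111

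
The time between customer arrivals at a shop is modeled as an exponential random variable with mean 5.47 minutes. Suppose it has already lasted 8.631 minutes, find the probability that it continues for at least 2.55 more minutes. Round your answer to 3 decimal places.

The rate is λ = 1/5.47 = 0.182815 per minute.
P(X > s+t | X > s) = e^(−λ(s+t))/e^(−λs) = e^(−λt), independent of s = 8.631.
P(X > 2.55) = e^(−0.46618) ≈ 0.627.

0.627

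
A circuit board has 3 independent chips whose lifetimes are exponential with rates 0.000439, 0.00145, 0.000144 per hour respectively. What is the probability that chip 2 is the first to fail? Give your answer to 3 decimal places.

0.713

The time to first failure is exponential with rate Σλ = 0.000439 + 0.00145 + 0.000144 = 0.002033.
P(chip 2 first) = λ_2/Σλ = 0.00145/0.002033 ≈ 0.713.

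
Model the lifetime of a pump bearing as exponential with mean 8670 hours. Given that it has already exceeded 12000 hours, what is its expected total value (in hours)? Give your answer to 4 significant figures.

20670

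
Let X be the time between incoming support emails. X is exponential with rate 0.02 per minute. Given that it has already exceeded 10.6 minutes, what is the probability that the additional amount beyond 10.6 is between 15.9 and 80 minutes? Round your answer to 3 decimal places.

0.526

Memoryless: the residual past 10.6 is again Exp(λ).
P(15.9 < residual < 80) = e^(−λ·15.9) − e^(−λ·80) = 0.72760 − 0.20190 ≈ 0.526.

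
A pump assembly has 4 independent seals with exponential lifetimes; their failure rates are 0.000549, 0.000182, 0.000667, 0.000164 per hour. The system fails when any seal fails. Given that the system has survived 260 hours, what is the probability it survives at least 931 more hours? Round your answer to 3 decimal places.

Time to first failure ~ Exp(Σλ) with Σλ = 0.001562.
By memorylessness, P(T > 260+931 | T > 260) = P(T > 931) = e^(−0.001562·931) ≈ 0.234.

0.234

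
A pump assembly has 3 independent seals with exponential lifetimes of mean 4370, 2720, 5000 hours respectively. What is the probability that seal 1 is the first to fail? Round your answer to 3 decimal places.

0.287

Rates: λ_i = 1/mean_i → 0.000228833, 0.000367647, 0.0002; Σλ = 0.00079648.
P(seal 1 first) = λ_1/Σλ = 0.000228833/0.00079648 ≈ 0.287.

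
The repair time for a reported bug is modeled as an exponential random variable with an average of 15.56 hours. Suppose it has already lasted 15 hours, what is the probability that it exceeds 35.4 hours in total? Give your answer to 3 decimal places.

The rate is λ = 1/15.56 = 0.0642674 per hour.
P(X > s+t | X > s) = e^(−λ(s+t))/e^(−λs) = e^(−λt), independent of s = 15.
P(X > 20.4) = e^(−1.3111) ≈ 0.270.

0.270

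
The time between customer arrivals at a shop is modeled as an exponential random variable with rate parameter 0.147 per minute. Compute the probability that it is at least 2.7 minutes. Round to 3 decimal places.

0.672

P(X > 2.7) = e^(−λ·2.7) = e^(−0.3969) ≈ 0.672.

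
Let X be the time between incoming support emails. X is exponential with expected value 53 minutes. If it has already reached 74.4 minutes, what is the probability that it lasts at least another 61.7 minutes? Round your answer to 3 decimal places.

The rate is λ = 1/53 = 0.0188679 per minute.
P(X > s+t | X > s) = e^(−λ(s+t))/e^(−λs) = e^(−λt), independent of s = 74.4.
P(X > 61.7) = e^(−1.1642) ≈ 0.312.

0.312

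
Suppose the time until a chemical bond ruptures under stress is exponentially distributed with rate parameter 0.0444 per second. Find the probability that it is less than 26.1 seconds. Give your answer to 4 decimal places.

0.6861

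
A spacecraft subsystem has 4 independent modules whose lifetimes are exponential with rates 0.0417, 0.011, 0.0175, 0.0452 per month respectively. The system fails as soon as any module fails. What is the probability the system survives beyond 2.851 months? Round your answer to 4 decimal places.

The time to first failure is exponential with rate Σλ = 0.0417 + 0.011 + 0.0175 + 0.0452 = 0.1154.
P(min > 2.851) = e^(−0.1154·2.851) = e^(−0.32901) ≈ 0.7196.

0.7196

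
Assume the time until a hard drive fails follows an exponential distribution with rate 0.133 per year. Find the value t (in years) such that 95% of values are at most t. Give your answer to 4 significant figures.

22.52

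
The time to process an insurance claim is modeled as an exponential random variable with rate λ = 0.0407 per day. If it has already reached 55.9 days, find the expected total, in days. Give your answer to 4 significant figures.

80.47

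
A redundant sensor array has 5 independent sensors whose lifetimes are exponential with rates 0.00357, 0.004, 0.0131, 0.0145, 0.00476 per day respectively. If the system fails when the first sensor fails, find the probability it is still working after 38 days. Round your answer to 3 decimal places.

The time to first failure is exponential with rate Σλ = 0.00357 + 0.004 + 0.0131 + 0.0145 + 0.00476 = 0.03993.
P(min > 38) = e^(−0.03993·38) = e^(−1.5173) ≈ 0.219.

0.219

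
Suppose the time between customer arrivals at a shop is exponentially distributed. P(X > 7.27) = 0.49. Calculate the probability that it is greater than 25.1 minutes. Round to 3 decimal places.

e^(−λ·7.27) = 0.49 ⇒ λ = −ln(0.49)/7.27 = 0.0981224.
P(X > 25.1) = e^(−0.0981224·25.1) = e^(−2.4629) ≈ 0.085.

0.085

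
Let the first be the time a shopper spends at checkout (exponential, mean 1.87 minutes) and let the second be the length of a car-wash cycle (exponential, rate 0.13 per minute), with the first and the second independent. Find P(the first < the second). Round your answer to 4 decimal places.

0.8044

λ_1 = 1/1.87 = 0.534759, λ_2 = 0.13.
For independent exponentials, P(the first < the second) = λ_1/(λ_1+λ_2) = 0.534759/0.664759 ≈ 0.8044.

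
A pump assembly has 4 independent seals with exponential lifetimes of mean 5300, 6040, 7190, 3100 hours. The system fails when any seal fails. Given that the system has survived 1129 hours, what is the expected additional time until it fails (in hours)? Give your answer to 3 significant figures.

First-failure rate Σλ = 1/5300 + 1/6040 + 1/7190 + 1/3100 = 0.000815905.
By memorylessness the expected residual is 1/Σλ = 1225.63 hours, regardless of the 1129 already elapsed.

1230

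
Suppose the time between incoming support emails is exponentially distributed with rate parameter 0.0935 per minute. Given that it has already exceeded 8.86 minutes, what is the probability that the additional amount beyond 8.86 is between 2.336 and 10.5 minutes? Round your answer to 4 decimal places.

Memoryless: the residual past 8.86 is again Exp(λ).
P(2.336 < residual < 10.5) = e^(−λ·2.336) − e^(−λ·10.5) = 0.80379 − 0.37465 ≈ 0.4291.

0.4291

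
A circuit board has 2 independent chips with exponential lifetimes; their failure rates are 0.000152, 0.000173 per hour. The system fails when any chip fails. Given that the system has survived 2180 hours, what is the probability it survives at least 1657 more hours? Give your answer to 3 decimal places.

Time to first failure ~ Exp(Σλ) with Σλ = 0.000325.
By memorylessness, P(T > 2180+1657 | T > 2180) = P(T > 1657) = e^(−0.000325·1657) ≈ 0.584.

0.584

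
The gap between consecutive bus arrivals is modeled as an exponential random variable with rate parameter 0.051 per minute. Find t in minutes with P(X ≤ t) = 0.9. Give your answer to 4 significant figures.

45.15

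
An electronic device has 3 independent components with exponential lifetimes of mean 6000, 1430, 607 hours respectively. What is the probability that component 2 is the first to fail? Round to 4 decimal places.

Rates: λ_i = 1/mean_i → 0.000166667, 0.000699301, 0.00164745; Σλ = 0.00251341.
P(component 2 first) = λ_2/Σλ = 0.000699301/0.00251341 ≈ 0.2782.

0.2782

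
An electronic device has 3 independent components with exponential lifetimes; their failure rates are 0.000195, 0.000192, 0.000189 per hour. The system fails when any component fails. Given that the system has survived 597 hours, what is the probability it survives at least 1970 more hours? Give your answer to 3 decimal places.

0.322

Time to first failure ~ Exp(Σλ) with Σλ = 0.000576.
By memorylessness, P(T > 597+1970 | T > 597) = P(T > 1970) = e^(−0.000576·1970) ≈ 0.322.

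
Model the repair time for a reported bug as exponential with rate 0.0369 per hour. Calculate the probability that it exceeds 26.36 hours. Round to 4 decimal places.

P(X > 26.36) = e^(−λ·26.36) = e^(−0.97268) ≈ 0.3781.

0.3781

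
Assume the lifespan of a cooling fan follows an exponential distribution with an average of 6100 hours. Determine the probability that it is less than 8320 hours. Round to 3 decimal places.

0.744

The rate is λ = 1/6100 = 0.000163934 per hour.
P(X ≤ 8320) = 1 − e^(−λ·8320) = 1 − e^(−1.3639) ≈ 0.744.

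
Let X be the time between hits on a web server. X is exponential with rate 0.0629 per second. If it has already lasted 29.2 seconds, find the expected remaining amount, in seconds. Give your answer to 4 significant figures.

By memorylessness, the remaining amount past any threshold is again Exp(λ) with mean 1/λ = 15.8983 seconds.

15.90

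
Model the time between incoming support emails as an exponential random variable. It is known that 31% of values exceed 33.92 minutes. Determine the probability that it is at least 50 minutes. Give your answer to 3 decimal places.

e^(−λ·33.92) = 0.31 ⇒ λ = −ln(0.31)/33.92 = 0.0345278.
P(X > 50) = e^(−0.0345278·50) = e^(−1.7264) ≈ 0.178.

0.178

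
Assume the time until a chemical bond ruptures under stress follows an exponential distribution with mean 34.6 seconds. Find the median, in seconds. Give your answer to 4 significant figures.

The rate is λ = 1/34.6 = 0.0289017 per second.
Set 1 − e^(−λt) = 0.5, so t = −ln(0.5)/λ = 0.69315/0.0289017 ≈ 23.9829 seconds.

23.98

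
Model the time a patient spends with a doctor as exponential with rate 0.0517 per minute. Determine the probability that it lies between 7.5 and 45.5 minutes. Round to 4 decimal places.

P(7.5 < X < 45.5) = e^(−λ·7.5) − e^(−λ·45.5) = 0.67858 − 0.09515 ≈ 0.5834.

0.5834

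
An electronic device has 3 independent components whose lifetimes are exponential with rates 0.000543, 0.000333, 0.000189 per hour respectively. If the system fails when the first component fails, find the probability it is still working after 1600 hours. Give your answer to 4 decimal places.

The time to first failure is exponential with rate Σλ = 0.000543 + 0.000333 + 0.000189 = 0.001065.
P(min > 1600) = e^(−0.001065·1600) = e^(−1.704) ≈ 0.1820.

0.1820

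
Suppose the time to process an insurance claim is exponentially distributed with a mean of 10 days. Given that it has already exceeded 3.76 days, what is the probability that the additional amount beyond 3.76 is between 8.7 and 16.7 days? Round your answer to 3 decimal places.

The rate is λ = 1/10 = 0.1 per day.
Memoryless: the residual past 3.76 is again Exp(λ).
P(8.7 < residual < 16.7) = e^(−λ·8.7) − e^(−λ·16.7) = 0.41895 − 0.18825 ≈ 0.231.

0.231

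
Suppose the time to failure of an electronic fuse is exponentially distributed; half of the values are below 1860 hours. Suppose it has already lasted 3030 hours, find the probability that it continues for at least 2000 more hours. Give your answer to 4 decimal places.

0.4746

For an exponential, median = ln(2)/λ, so λ = ln 2 / 1860 = 0.00037266 per hour.
By the memoryless property, P(X > 3030+2000 | X > 3030) = P(X > 2000).
P(X > 2000) = e^(−0.74532) ≈ 0.4746.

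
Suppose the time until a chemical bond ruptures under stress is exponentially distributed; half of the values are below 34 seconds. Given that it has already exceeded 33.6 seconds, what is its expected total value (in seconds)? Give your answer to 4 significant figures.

For an exponential, median = ln(2)/λ, so λ = ln 2 / 34 = 0.0203867 per second.
By memorylessness, E[X | X > 33.6] = 33.6 + 1/λ = 33.6 + 49.0516 = 82.6516 seconds.

82.65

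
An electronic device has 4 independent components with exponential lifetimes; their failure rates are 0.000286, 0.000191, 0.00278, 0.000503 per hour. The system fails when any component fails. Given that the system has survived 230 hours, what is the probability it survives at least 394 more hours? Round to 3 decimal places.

0.227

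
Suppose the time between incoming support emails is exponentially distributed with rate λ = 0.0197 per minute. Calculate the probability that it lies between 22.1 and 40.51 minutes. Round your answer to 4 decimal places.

0.1968

P(22.1 < X < 40.51) = e^(−λ·22.1) − e^(−λ·40.51) = 0.64703 − 0.45021 ≈ 0.1968.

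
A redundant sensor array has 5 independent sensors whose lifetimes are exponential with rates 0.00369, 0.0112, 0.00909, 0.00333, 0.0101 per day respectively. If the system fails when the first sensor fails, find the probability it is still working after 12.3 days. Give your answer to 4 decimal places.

0.6312

The time to first failure is exponential with rate Σλ = 0.00369 + 0.0112 + 0.00909 + 0.00333 + 0.0101 = 0.03741.
P(min > 12.3) = e^(−0.03741·12.3) = e^(−0.46014) ≈ 0.6312.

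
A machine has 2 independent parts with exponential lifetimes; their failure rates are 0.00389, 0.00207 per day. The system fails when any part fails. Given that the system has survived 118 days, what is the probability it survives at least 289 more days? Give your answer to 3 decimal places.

Time to first failure ~ Exp(Σλ) with Σλ = 0.00596.
By memorylessness, P(T > 118+289 | T > 118) = P(T > 289) = e^(−0.00596·289) ≈ 0.179.

0.179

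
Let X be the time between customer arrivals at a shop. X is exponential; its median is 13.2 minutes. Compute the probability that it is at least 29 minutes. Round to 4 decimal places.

0.2181

For an exponential, median = ln(2)/λ, so λ = ln 2 / 13.2 = 0.0525112 per minute.
P(X > 29) = e^(−λ·29) = e^(−1.5228) ≈ 0.2181.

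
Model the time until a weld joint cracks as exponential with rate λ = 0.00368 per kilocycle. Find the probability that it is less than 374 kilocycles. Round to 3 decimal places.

0.747

P(X ≤ 374) = 1 − e^(−λ·374) = 1 − e^(−1.3763) ≈ 0.747.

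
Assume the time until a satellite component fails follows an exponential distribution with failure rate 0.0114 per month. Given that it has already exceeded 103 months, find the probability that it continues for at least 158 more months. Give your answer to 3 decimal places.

0.165

By the memoryless property, P(X > 103+158 | X > 103) = P(X > 158).
P(X > 158) = e^(−1.8012) ≈ 0.165.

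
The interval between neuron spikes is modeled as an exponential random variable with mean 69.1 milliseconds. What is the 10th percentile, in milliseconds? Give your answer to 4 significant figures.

7.280

The rate is λ = 1/69.1 = 0.0144718 per millisecond.
Set 1 − e^(−λt) = 0.1, so t = −ln(0.9)/λ = 0.10536/0.0144718 ≈ 7.28041 milliseconds.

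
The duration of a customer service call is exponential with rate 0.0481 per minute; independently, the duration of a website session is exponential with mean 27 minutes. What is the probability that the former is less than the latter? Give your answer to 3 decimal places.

λ_1 = 0.0481, λ_2 = 1/27 = 0.037037.
For independent exponentials, P(the former < the latter) = λ_1/(λ_1+λ_2) = 0.0481/0.085137 ≈ 0.565.

0.565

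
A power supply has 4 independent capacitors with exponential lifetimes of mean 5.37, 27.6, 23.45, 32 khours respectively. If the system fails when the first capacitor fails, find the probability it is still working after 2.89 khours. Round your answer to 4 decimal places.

The first failure time is exponential with rate Σλ_i = 1/5.37 + 1/27.6 + 1/23.45 + 1/32 = 0.296346 per khour.
P(min > 2.89) = e^(−0.296346·2.89) = e^(−0.85644) ≈ 0.4247.

0.4247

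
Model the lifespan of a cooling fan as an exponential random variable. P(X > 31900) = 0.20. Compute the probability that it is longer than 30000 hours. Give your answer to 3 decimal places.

0.220

e^(−λ·31900) = 0.20 ⇒ λ = −ln(0.20)/31900 = 0.0000504526.
P(X > 30000) = e^(−0.0000504526·30000) = e^(−1.5136) ≈ 0.220.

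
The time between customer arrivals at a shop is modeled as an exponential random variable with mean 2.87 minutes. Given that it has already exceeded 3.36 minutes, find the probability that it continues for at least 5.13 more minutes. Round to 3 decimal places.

0.167

The rate is λ = 1/2.87 = 0.348432 per minute.
By the memoryless property, P(X > 3.36+5.13 | X > 3.36) = P(X > 5.13).
P(X > 5.13) = e^(−1.7875) ≈ 0.167.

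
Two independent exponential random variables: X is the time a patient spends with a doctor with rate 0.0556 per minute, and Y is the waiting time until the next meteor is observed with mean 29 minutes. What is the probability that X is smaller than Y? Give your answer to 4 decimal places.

0.6172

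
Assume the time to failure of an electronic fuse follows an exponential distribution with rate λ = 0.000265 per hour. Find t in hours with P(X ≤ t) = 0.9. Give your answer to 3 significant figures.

Set 1 − e^(−λt) = 0.9, so t = −ln(0.1)/λ = 2.3026/0.000265 ≈ 8689 hours.

8690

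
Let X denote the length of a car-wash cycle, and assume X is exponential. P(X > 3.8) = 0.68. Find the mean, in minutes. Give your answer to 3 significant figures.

9.85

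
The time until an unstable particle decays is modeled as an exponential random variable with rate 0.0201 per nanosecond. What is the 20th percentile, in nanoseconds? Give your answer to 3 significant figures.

11.1

Set 1 − e^(−λt) = 0.2, so t = −ln(0.8)/λ = 0.22314/0.0201 ≈ 11.1017 nanoseconds.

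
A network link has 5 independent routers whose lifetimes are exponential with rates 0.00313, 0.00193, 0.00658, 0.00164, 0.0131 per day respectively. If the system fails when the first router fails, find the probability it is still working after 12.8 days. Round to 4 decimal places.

The time to first failure is exponential with rate Σλ = 0.00313 + 0.00193 + 0.00658 + 0.00164 + 0.0131 = 0.02638.
P(min > 12.8) = e^(−0.02638·12.8) = e^(−0.33766) ≈ 0.7134.

0.7134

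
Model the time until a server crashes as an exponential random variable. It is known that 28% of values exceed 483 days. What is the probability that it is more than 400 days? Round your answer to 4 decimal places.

0.3485

e^(−λ·483) = 0.28 ⇒ λ = −ln(0.28)/483 = 0.00263554.
P(X > 400) = e^(−0.00263554·400) = e^(−1.0542) ≈ 0.3485.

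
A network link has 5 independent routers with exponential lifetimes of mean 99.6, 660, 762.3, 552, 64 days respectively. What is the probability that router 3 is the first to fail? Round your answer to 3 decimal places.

0.043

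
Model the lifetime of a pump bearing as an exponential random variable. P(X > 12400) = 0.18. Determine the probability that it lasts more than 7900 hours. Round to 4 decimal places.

0.3354

e^(−λ·12400) = 0.18 ⇒ λ = −ln(0.18)/12400 = 0.00013829.
P(X > 7900) = e^(−0.00013829·7900) = e^(−1.0925) ≈ 0.3354.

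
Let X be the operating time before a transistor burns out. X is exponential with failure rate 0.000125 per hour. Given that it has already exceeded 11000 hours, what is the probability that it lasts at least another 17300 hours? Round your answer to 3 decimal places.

The exponential is memoryless, so the remaining time is again Exp(λ): the condition X > 11000 is irrelevant.
P(X > 17300) = e^(−2.1625) ≈ 0.115.

0.115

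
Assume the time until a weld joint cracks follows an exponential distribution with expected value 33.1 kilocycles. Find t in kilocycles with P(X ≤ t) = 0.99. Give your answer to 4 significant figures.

152.4

The rate is λ = 1/33.1 = 0.0302115 per kilocycle.
Set 1 − e^(−λt) = 0.99, so t = −ln(0.01)/λ = 4.6052/0.0302115 ≈ 152.431 kilocycles.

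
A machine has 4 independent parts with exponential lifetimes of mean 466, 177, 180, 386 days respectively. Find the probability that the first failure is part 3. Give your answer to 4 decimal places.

Rates: λ_i = 1/mean_i → 0.00214592, 0.00564972, 0.00555556, 0.00259067; Σλ = 0.0159419.
P(part 3 first) = λ_3/Σλ = 0.00555556/0.0159419 ≈ 0.3485.

0.3485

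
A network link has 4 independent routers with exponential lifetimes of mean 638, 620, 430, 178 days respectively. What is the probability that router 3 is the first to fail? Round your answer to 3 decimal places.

0.209

Rates: λ_i = 1/mean_i → 0.0015674, 0.0016129, 0.00232558, 0.00561798; Σλ = 0.0111239.
P(router 3 first) = λ_3/Σλ = 0.00232558/0.0111239 ≈ 0.209.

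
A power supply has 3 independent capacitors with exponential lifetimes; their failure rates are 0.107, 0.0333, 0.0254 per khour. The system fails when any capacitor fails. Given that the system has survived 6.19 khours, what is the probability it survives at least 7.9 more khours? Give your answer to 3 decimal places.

0.270

Time to first failure ~ Exp(Σλ) with Σλ = 0.1657.
By memorylessness, P(T > 6.19+7.9 | T > 6.19) = P(T > 7.9) = e^(−0.1657·7.9) ≈ 0.270.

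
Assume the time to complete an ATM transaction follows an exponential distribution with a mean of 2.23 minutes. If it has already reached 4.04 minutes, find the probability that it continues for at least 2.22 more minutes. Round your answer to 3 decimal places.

0.370

The rate is λ = 1/2.23 = 0.44843 per minute.
The exponential is memoryless, so the remaining time is again Exp(λ): the condition X > 4.04 is irrelevant.
P(X > 2.22) = e^(−0.99552) ≈ 0.370.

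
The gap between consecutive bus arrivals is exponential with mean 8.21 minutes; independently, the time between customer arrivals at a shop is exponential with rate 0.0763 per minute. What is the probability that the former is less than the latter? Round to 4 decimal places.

λ_1 = 1/8.21 = 0.121803, λ_2 = 0.0763.
For independent exponentials, P(the former < the latter) = λ_1/(λ_1+λ_2) = 0.121803/0.198103 ≈ 0.6148.

0.6148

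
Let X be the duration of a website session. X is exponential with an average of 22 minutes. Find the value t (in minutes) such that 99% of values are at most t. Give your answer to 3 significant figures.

The rate is λ = 1/22 = 0.0454545 per minute.
Set 1 − e^(−λt) = 0.99, so t = −ln(0.01)/λ = 4.6052/0.0454545 ≈ 101.314 minutes.

101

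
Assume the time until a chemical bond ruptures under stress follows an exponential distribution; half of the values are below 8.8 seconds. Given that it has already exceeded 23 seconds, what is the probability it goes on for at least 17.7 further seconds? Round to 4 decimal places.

0.2480

For an exponential, median = ln(2)/λ, so λ = ln 2 / 8.8 = 0.0787667 per second.
By the memoryless property, P(X > 23+17.7 | X > 23) = P(X > 17.7).
P(X > 17.7) = e^(−1.3942) ≈ 0.2480.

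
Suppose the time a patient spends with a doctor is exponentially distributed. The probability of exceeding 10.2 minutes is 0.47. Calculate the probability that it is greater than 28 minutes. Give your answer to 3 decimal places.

e^(−λ·10.2) = 0.47 ⇒ λ = −ln(0.47)/10.2 = 0.0740218.
P(X > 28) = e^(−0.0740218·28) = e^(−2.0726) ≈ 0.126.

0.126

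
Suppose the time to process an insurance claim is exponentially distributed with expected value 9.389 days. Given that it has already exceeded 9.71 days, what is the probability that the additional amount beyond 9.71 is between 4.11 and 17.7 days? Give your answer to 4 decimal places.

0.4937

The rate is λ = 1/9.389 = 0.106508 per day.
Memoryless: the residual past 9.71 is again Exp(λ).
P(4.11 < residual < 17.7) = e^(−λ·4.11) − e^(−λ·17.7) = 0.64549 − 0.15180 ≈ 0.4937.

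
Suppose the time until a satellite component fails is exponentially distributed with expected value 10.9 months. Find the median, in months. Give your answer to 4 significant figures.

The rate is λ = 1/10.9 = 0.0917431 per month.
Set 1 − e^(−λt) = 0.5, so t = −ln(0.5)/λ = 0.69315/0.0917431 ≈ 7.5553 months.

7.555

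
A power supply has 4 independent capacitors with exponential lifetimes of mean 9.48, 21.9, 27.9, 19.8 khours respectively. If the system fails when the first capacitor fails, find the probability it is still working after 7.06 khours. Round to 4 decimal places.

The first failure time is exponential with rate Σλ_i = 1/9.48 + 1/21.9 + 1/27.9 + 1/19.8 = 0.237495 per khour.
P(min > 7.06) = e^(−0.237495·7.06) = e^(−1.6767) ≈ 0.1870.

0.1870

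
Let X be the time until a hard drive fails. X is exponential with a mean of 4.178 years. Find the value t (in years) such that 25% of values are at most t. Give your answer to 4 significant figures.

The rate is λ = 1/4.178 = 0.239349 per year.
Set 1 − e^(−λt) = 0.25, so t = −ln(0.75)/λ = 0.28768/0.239349 ≈ 1.20194 years.

1.202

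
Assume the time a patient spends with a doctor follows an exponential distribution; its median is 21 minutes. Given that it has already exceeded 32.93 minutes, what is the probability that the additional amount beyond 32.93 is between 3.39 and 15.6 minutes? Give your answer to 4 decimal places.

For an exponential, median = ln(2)/λ, so λ = ln 2 / 21 = 0.033007 per minute.
Memoryless: the residual past 32.93 is again Exp(λ).
P(3.39 < residual < 15.6) = e^(−λ·3.39) − e^(−λ·15.6) = 0.89414 − 0.59755 ≈ 0.2966.

0.2966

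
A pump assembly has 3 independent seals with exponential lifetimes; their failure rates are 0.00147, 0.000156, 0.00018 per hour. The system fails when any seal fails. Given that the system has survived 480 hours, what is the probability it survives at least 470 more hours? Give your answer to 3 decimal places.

Time to first failure ~ Exp(Σλ) with Σλ = 0.001806.
By memorylessness, P(T > 480+470 | T > 480) = P(T > 470) = e^(−0.001806·470) ≈ 0.428.

0.428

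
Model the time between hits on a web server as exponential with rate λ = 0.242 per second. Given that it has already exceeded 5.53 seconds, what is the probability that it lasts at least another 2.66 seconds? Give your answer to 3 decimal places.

By the memoryless property, P(X > 5.53+2.66 | X > 5.53) = P(X > 2.66).
P(X > 2.66) = e^(−0.64372) ≈ 0.525.

0.525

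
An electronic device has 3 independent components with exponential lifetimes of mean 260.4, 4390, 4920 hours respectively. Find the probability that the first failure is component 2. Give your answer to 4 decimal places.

Rates: λ_i = 1/mean_i → 0.00384025, 0.00022779, 0.000203252; Σλ = 0.00427129.
P(component 2 first) = λ_2/Σλ = 0.00022779/0.00427129 ≈ 0.0533.

0.0533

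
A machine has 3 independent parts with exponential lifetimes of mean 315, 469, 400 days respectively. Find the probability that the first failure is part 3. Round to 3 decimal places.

Rates: λ_i = 1/mean_i → 0.0031746, 0.0021322, 0.0025; Σλ = 0.0078068.
P(part 3 first) = λ_3/Σλ = 0.0025/0.0078068 ≈ 0.320.

0.320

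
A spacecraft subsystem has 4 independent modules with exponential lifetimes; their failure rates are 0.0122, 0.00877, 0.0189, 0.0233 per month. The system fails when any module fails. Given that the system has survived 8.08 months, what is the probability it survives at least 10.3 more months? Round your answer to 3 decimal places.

0.522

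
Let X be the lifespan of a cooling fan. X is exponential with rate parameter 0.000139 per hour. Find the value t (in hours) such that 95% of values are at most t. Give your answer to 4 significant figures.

Set 1 − e^(−λt) = 0.95, so t = −ln(0.05)/λ = 2.9957/0.000139 ≈ 21552 hours.

21550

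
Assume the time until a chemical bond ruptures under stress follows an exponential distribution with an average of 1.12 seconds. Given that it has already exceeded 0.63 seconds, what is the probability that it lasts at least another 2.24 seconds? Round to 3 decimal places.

0.135

The rate is λ = 1/1.12 = 0.892857 per second.
The exponential is memoryless, so the remaining time is again Exp(λ): the condition X > 0.63 is irrelevant.
P(X > 2.24) = e^(−2) ≈ 0.135.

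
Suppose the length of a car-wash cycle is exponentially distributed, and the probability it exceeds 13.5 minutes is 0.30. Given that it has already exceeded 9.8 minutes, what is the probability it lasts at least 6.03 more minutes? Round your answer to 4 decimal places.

0.5840

From e^(−λ·13.5) = 0.30, λ = −ln(0.30)/13.5 = 0.0891832.
Memoryless: P(X > 9.8+6.03 | X > 9.8) = P(X > 6.03) = e^(−0.0891832·6.03) ≈ 0.5840.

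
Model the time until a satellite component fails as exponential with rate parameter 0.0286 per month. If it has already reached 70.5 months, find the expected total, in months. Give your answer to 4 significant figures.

105.5

By memorylessness, E[X | X > 70.5] = 70.5 + 1/λ = 70.5 + 34.965 = 105.465 months.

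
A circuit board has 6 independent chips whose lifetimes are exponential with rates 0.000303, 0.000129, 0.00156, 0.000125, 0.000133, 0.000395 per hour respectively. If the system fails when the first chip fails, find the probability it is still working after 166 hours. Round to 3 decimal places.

0.645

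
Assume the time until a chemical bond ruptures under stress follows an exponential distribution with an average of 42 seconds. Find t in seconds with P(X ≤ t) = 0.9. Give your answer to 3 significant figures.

96.7

The rate is λ = 1/42 = 0.0238095 per second.
Set 1 − e^(−λt) = 0.9, so t = −ln(0.1)/λ = 2.3026/0.0238095 ≈ 96.7086 seconds.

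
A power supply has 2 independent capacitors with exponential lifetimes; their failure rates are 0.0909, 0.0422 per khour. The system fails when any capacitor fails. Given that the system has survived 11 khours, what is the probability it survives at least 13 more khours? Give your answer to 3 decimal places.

Time to first failure ~ Exp(Σλ) with Σλ = 0.1331.
By memorylessness, P(T > 11+13 | T > 11) = P(T > 13) = e^(−0.1331·13) ≈ 0.177.

0.177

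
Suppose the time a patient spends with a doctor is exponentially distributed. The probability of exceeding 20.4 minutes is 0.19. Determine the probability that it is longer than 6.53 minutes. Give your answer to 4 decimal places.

e^(−λ·20.4) = 0.19 ⇒ λ = −ln(0.19)/20.4 = 0.0814084.
P(X > 6.53) = e^(−0.0814084·6.53) = e^(−0.5316) ≈ 0.5877.

0.5877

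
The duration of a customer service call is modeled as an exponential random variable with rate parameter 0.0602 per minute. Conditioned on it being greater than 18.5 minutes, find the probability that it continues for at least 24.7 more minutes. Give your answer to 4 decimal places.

The exponential is memoryless, so the remaining time is again Exp(λ): the condition X > 18.5 is irrelevant.
P(X > 24.7) = e^(−1.4869) ≈ 0.2261.

0.2261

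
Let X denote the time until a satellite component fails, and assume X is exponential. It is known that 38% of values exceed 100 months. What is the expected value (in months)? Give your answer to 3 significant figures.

103

e^(−λ·100) = 0.38 ⇒ λ = −ln(0.38)/100 = 0.00967584.
Mean = 1/λ = 103.35 months.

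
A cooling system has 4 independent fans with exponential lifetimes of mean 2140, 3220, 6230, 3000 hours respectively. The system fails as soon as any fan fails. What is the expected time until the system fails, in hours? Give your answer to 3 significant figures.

The first failure time is exponential with rate Σλ_i = 1/2140 + 1/3220 + 1/6230 + 1/3000 = 0.0012717 per hour.
E[min] = 1/Σλ = 1/0.0012717 = 786.352 hours.

786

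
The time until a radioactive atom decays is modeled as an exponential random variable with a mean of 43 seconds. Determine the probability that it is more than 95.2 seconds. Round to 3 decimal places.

0.109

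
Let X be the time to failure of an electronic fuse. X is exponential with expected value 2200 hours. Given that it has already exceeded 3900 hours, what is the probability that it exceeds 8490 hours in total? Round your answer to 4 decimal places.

The rate is λ = 1/2200 = 0.000454545 per hour.
By the memoryless property, P(X > 3900+4590 | X > 3900) = P(X > 4590).
P(X > 4590) = e^(−2.0864) ≈ 0.1241.

0.1241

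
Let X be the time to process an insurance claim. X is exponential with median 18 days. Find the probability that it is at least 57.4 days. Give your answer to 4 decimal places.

0.1097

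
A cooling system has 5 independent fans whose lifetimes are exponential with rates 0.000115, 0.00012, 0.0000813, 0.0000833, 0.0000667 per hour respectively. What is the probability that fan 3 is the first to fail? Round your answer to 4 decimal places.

0.1744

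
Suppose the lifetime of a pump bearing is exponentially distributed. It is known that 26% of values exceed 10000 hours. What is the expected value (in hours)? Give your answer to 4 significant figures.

7423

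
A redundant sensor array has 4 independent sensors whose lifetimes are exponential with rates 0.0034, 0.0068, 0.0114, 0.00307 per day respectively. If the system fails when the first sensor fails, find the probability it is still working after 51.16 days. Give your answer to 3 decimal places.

0.283

The time to first failure is exponential with rate Σλ = 0.0034 + 0.0068 + 0.0114 + 0.00307 = 0.02467.
P(min > 51.16) = e^(−0.02467·51.16) = e^(−1.2621) ≈ 0.283.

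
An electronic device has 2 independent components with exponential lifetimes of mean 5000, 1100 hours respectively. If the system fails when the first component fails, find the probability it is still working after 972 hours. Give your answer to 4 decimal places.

0.3403

The first failure time is exponential with rate Σλ_i = 1/5000 + 1/1100 = 0.00110909 per hour.
P(min > 972) = e^(−0.00110909·972) = e^(−1.078) ≈ 0.3403.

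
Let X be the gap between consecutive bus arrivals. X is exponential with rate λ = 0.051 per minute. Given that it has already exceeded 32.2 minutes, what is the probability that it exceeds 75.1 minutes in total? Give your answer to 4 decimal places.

P(X > s+t | X > s) = e^(−λ(s+t))/e^(−λs) = e^(−λt), independent of s = 32.2.
P(X > 42.9) = e^(−2.1879) ≈ 0.1122.

0.1122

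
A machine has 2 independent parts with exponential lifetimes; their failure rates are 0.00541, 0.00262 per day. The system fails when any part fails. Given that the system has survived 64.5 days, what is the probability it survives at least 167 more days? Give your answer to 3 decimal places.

Time to first failure ~ Exp(Σλ) with Σλ = 0.00803.
By memorylessness, P(T > 64.5+167 | T > 64.5) = P(T > 167) = e^(−0.00803·167) ≈ 0.262.

0.262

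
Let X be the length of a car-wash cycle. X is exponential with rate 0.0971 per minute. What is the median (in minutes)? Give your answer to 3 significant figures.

7.14

Set 1 − e^(−λt) = 0.5, so t = −ln(0.5)/λ = 0.69315/0.0971 ≈ 7.13849 minutes.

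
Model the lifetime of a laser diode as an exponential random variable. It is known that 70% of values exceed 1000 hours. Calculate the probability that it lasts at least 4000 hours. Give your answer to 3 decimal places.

e^(−λ·1000) = 0.70 ⇒ λ = −ln(0.70)/1000 = 0.000356675.
P(X > 4000) = e^(−0.000356675·4000) = e^(−1.4267) ≈ 0.240.

0.240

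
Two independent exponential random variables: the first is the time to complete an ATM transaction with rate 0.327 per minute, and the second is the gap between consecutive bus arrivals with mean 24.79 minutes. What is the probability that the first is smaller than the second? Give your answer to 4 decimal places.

λ_1 = 0.327, λ_2 = 1/24.79 = 0.0403388.
For independent exponentials, P(the first < the second) = λ_1/(λ_1+λ_2) = 0.327/0.367339 ≈ 0.8902.

0.8902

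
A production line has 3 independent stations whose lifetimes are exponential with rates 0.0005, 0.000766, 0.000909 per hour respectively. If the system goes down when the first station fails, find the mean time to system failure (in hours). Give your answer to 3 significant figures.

The time to first failure is exponential with rate Σλ = 0.0005 + 0.000766 + 0.000909 = 0.002175.
E[min] = 1/Σλ = 1/0.002175 = 459.77 hours.

460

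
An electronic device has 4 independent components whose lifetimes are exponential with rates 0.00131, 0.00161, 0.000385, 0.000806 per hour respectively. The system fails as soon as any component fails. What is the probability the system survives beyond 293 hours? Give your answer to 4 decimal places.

The time to first failure is exponential with rate Σλ = 0.00131 + 0.00161 + 0.000385 + 0.000806 = 0.004111.
P(min > 293) = e^(−0.004111·293) = e^(−1.2045) ≈ 0.2998.

0.2998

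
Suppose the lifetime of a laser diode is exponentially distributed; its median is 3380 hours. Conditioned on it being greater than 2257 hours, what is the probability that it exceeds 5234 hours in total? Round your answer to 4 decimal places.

For an exponential, median = ln(2)/λ, so λ = ln 2 / 3380 = 0.000205073 per hour.
P(X > s+t | X > s) = e^(−λ(s+t))/e^(−λs) = e^(−λt), independent of s = 2257.
P(X > 2977) = e^(−0.6105) ≈ 0.5431.

0.5431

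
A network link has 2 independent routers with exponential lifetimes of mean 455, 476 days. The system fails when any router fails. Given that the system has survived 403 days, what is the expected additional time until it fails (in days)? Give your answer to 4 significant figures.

First-failure rate Σλ = 1/455 + 1/476 = 0.00429864.
By memorylessness the expected residual is 1/Σλ = 232.632 days, regardless of the 403 already elapsed.

232.6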